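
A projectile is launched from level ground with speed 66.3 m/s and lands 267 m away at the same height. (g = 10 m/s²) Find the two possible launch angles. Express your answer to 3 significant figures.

Level-ground range: R = v₀² sin(2θ)/g ⇒ sin 2θ = R g / v₀² = 267×10/66.3² = 0.6074.
2θ = arcsin(0.6074) = 37.40° or 180° − 37.40° = 142.60°.
So θ = 18.7° or θ = 71.3°.

18.7° and 71.3°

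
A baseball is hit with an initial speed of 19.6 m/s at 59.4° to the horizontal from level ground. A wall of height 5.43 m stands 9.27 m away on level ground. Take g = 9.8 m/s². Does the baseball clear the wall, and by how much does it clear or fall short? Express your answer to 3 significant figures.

Yes — it clears the wall by 6.01 m.

v_x = 19.6 cos 59.4° = 9.977 m/s; v_y0 = 19.6 sin 59.4° = 16.87 m/s.
Time to reach the wall: t = 9.27 / 9.977 = 0.9291 s.
Height at that point: y = 16.87×0.9291 − 4.900×0.9291² = 11.44 m.
That is 11.44 − 5.43 = 6.01 m above the top of the wall, so the baseball clears it.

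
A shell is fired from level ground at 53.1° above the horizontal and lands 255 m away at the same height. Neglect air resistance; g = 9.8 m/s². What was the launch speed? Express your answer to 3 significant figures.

On level ground, R = v₀² sin(2θ) / g, so v₀ = √(R g / sin 2θ).
sin(2 × 53.1°) = 0.9603.
v₀ = √(255 × 9.8 / 0.9603) = √2602 = 51.0 m/s.

51.0 m/s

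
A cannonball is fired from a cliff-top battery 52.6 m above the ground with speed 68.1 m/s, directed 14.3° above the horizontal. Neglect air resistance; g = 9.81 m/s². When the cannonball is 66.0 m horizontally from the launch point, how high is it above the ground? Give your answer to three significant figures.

64.5 m

v_x = 68.1 cos 14.3° = 65.99 m/s, v_y0 = 68.1 sin 14.3° = 16.82 m/s.
Time to reach x = 66.0 m: t = x / v_x = 66.0 / 65.99 = 1.000 s.
y = 52.6 + v_y0 t − ½ g t² = 52.6 + 16.82×1.000 − 4.905×1.000² = 64.5 m.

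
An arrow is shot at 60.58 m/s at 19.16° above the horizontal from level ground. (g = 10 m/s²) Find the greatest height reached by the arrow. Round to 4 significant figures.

Vertical component of launch velocity: v_y = 60.58 sin 19.16° = 19.883 m/s.
At the highest point the vertical velocity is zero, so v_y² = 2 g h_max.
h_max = (19.883)² / (2 × 10) = 395.33 / 20.00 = 19.77 m.

19.77 m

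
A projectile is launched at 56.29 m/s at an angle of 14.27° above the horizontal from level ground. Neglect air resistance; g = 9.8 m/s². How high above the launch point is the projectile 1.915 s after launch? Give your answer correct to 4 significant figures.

8.601 m

v_y0 = 56.29 sin 14.27° = 13.875 m/s.
y(t) = v_y0 t − ½ g t² = 13.875×1.915 − 4.900×1.915² = 8.601 m.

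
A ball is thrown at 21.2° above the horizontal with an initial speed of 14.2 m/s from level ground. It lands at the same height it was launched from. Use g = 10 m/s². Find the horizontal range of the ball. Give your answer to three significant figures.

For level ground, R = v₀² sin(2θ) / g.
sin(2 × 21.2°) = sin 42.40° = 0.6743.
R = (14.2)² × 0.6743 / 10 = 13.6 m.

13.6 m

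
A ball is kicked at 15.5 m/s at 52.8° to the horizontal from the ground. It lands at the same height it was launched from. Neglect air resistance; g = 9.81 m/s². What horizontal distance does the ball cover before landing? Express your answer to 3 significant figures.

23.6 m

Components: v_x = 15.5 cos 52.8° = 9.371 m/s, v_y = 15.5 sin 52.8° = 12.35 m/s.
Time of flight (same landing height): t = 2 v_y / g = 2 × 12.35 / 9.81 = 2.518 s.
Range: R = v_x · t = 9.371 × 2.518 = 23.6 m.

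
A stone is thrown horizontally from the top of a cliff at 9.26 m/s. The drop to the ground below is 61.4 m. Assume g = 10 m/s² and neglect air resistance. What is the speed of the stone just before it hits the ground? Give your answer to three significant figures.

Fall time: t = √(2 × 61.4 / 10) = 3.504 s.
At impact: v_x = 9.26 m/s (unchanged), v_y = g t = 10 × 3.504 = 35.04 m/s.
Speed = √(v_x² + v_y²) = √(85.75 + 1228) = 36.2 m/s.

36.2 m/s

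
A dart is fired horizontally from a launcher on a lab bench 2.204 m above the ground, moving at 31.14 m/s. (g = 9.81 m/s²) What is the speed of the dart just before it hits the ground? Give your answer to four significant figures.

31.83 m/s

Fall time: t = √(2 × 2.204 / 9.81) = 0.67033 s.
At impact: v_x = 31.14 m/s (unchanged), v_y = g t = 9.81 × 0.67033 = 6.5759 m/s.
Speed = √(v_x² + v_y²) = √(969.70 + 43.242) = 31.83 m/s.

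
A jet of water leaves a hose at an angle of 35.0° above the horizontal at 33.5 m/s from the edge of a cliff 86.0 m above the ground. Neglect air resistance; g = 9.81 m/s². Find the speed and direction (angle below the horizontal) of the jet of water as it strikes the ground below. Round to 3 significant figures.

v_x = 33.5 cos 35.0° = 27.44 m/s (constant).
|v_y| at impact = √((19.21)² + 2×9.81×86.0) = 45.35 m/s.
Speed = √(27.44² + 45.35²) = 53.0 m/s; angle = arctan(45.35/27.44) = 58.8° below horizontal.

53.0 m/s at 58.8° below the horizontal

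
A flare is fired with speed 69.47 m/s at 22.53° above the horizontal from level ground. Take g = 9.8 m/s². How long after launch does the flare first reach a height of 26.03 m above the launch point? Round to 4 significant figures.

v_y0 = 69.47 sin 22.53° = 26.619 m/s.
Set y = v_y0 t − ½ g t² = 26.03: 4.900 t² − 26.619 t + 26.03 = 0.
t = [26.619 ± √(708.57 − 510.19)] / 9.8 = (26.619 ± 14.085) / 9.8, giving t = 1.279 s or t = 4.153 s.
The flare is on the way up at the first time, so t = 1.279 s.

1.279 s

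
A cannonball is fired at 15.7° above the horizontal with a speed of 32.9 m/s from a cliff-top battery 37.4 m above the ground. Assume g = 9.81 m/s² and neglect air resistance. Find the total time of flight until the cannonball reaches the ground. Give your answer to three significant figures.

3.81 s

Vertical component: v_y = 32.9 sin 15.7° = 8.903 m/s.
Taking up as positive with launch at y = 37.4 m, landing at y = 0: 0 = 37.4 + 8.903 t − ½(9.81) t².
Solving 4.905 t² − 8.903 t − 37.4 = 0 gives t = [8.903 + √(8.903² + 4·4.905·37.4)] / 9.810 = 3.81 s.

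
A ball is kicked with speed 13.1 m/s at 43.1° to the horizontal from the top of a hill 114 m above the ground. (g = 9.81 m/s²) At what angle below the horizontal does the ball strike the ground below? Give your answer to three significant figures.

78.8°

v_x = 13.1 cos 43.1° = 9.565 m/s.
At impact |v_y| = √(v_y0² + 2 g h) = √(8.951² + 2×9.81×114) = 48.13 m/s.
Angle below horizontal = arctan(|v_y| / v_x) = arctan(48.13 / 9.565) = 78.8°.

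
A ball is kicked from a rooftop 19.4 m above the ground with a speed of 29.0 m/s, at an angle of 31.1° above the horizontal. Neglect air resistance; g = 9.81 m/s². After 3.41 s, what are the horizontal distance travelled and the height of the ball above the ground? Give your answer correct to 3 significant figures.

v_x = 29.0 cos 31.1° = 24.83 m/s; v_y0 = 29.0 sin 31.1° = 14.98 m/s.
x = v_x t = 24.83 × 3.41 = 84.7 m.
y = 19.4 + v_y0 t − ½ g t² = 13.4 m.

x = 84.7 m, y = 13.4 m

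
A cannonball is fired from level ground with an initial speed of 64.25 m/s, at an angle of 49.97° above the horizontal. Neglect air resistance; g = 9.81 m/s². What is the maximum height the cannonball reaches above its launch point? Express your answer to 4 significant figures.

Vertical component of launch velocity: v_y = 64.25 sin 49.97° = 49.197 m/s.
At the highest point the vertical velocity is zero, so v_y² = 2 g h_max.
h_max = (49.197)² / (2 × 9.81) = 2420.3 / 19.62 = 123.4 m.

123.4 m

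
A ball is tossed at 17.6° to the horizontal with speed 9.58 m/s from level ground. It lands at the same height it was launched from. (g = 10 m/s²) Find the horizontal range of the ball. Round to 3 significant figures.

5.29 m

For level ground, R = v₀² sin(2θ) / g.
sin(2 × 17.6°) = sin 35.20° = 0.5764.
R = (9.58)² × 0.5764 / 10 = 5.29 m.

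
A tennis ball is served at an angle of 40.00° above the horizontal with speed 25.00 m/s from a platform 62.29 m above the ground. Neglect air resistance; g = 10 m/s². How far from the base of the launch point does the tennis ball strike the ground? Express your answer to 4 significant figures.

Components: v_x = 25.00 cos 40.00° = 19.151 m/s, v_y = 25.00 sin 40.00° = 16.070 m/s.
Vertical: 0 = 62.29 + 16.070 t − ½(10) t² ⇒ 5.000 t² − 16.070 t − 62.29 = 0.
t = [16.070 + √(258.24 + 1245.8)] / 10.00 = 5.4852 s.
Horizontal: R = v_x · t = 19.151 × 5.4852 = 105.0 m.

105.0 m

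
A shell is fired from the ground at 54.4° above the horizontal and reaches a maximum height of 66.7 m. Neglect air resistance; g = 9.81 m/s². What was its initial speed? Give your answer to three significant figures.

At maximum height v_y = 0, so (v₀ sin θ)² = 2 g H.
v₀ sin 54.4° = √(2 × 9.81 × 66.7) = 36.18 m/s.
v₀ = 36.18 / sin 54.4° = 36.18 / 0.8131 = 44.5 m/s.

44.5 m/s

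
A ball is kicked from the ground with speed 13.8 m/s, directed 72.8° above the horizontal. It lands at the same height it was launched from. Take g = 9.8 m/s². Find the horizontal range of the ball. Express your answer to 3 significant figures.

11.0 m

Components: v_x = 13.8 cos 72.8° = 4.081 m/s, v_y = 13.8 sin 72.8° = 13.18 m/s.
Time of flight (same landing height): t = 2 v_y / g = 2 × 13.18 / 9.8 = 2.690 s.
Range: R = v_x · t = 4.081 × 2.690 = 11.0 m.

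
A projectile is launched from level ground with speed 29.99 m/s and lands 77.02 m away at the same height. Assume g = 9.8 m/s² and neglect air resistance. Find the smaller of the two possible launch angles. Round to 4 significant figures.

Level-ground range: R = v₀² sin(2θ)/g ⇒ sin 2θ = R g / v₀² = 77.02×9.8/29.99² = 0.8392.
2θ = arcsin(0.8392) = 57.056° or 180° − 57.056° = 122.944°.
So θ = 28.53° or θ = 61.47°.

28.53°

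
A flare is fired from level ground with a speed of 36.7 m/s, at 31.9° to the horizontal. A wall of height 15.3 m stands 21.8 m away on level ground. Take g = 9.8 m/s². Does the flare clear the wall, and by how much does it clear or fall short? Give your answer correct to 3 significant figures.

v_x = 36.7 cos 31.9° = 31.16 m/s; v_y0 = 36.7 sin 31.9° = 19.39 m/s.
Time to reach the wall: t = 21.8 / 31.16 = 0.6996 s.
Height at that point: y = 19.39×0.6996 − 4.900×0.6996² = 11.17 m.
That is 15.3 − 11.17 = 4.13 m below the top of the wall, so the flare does not clear it.

No — it falls 4.13 m short of clearing the wall.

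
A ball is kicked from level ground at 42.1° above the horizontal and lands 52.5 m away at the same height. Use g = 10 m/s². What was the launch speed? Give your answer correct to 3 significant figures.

On level ground, R = v₀² sin(2θ) / g, so v₀ = √(R g / sin 2θ).
sin(2 × 42.1°) = 0.9949.
v₀ = √(52.5 × 10 / 0.9949) = √527.7 = 23.0 m/s.

23.0 m/s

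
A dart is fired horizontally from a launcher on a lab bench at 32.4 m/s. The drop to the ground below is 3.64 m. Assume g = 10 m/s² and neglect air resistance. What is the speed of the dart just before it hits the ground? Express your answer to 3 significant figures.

33.5 m/s

Fall time: t = √(2 × 3.64 / 10) = 0.8532 s.
At impact: v_x = 32.4 m/s (unchanged), v_y = g t = 10 × 0.8532 = 8.532 m/s.
Speed = √(v_x² + v_y²) = √(1050 + 72.80) = 33.5 m/s.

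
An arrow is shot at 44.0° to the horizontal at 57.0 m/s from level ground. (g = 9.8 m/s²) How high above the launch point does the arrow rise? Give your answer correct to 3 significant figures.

80.0 m

Vertical component of launch velocity: v_y = 57.0 sin 44.0° = 39.60 m/s.
At the highest point the vertical velocity is zero, so v_y² = 2 g h_max.
h_max = (39.60)² / (2 × 9.8) = 1568 / 19.60 = 80.0 m.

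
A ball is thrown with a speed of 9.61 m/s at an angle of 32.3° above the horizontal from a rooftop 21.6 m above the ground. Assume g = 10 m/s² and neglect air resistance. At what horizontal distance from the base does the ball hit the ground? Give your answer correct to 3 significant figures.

21.6 m

Components: v_x = 9.61 cos 32.3° = 8.123 m/s, v_y = 9.61 sin 32.3° = 5.135 m/s.
Vertical: 0 = 21.6 + 5.135 t − ½(10) t² ⇒ 5.000 t² − 5.135 t − 21.6 = 0.
t = [5.135 + √(26.37 + 432.0)] / 10.00 = 2.654 s.
Horizontal: R = v_x · t = 8.123 × 2.654 = 21.6 m.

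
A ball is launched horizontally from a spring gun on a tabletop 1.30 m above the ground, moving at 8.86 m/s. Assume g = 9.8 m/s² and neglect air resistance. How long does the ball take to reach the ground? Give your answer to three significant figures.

0.515 s

The horizontal speed doesn't affect the fall. With v_y0 = 0, h = ½ g t².
t = √(2 × 1.30 / 9.8) = √0.2653 = 0.515 s.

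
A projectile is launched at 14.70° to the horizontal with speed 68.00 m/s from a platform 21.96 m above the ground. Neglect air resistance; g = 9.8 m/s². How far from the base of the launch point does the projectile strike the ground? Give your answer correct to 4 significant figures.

296.9 m

Components: v_x = 68.00 cos 14.70° = 65.774 m/s, v_y = 68.00 sin 14.70° = 17.256 m/s.
Vertical: 0 = 21.96 + 17.256 t − ½(9.8) t² ⇒ 4.900 t² − 17.256 t − 21.96 = 0.
t = [17.256 + √(297.77 + 430.42)] / 9.800 = 4.5144 s.
Horizontal: R = v_x · t = 65.774 × 4.5144 = 296.9 m.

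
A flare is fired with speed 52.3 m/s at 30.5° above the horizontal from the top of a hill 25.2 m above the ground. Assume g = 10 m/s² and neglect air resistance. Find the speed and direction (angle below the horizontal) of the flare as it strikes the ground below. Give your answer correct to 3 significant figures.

56.9 m/s at 37.6° below the horizontal

v_x = 52.3 cos 30.5° = 45.06 m/s (constant).
|v_y| at impact = √((26.54)² + 2×10×25.2) = 34.76 m/s.
Speed = √(45.06² + 34.76²) = 56.9 m/s; angle = arctan(34.76/45.06) = 37.6° below horizontal.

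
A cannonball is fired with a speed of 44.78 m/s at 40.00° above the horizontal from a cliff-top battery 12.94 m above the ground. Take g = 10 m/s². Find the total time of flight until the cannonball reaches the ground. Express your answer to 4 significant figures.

6.176 s

Vertical component: v_y = 44.78 sin 40.00° = 28.784 m/s.
Taking up as positive with launch at y = 12.94 m, landing at y = 0: 0 = 12.94 + 28.784 t − ½(10) t².
Solving 5.000 t² − 28.784 t − 12.94 = 0 gives t = [28.784 + √(28.784² + 4·5.000·12.94)] / 10.00 = 6.176 s.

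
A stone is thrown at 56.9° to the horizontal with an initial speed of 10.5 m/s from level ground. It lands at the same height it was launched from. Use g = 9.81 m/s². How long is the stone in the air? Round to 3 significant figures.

1.79 s

Vertical component: v_y = 10.5 sin 56.9° = 8.796 m/s.
For a projectile landing at launch height, time of flight is t = 2 v_y / g = 2 × 8.796 / 9.81 = 1.79 s.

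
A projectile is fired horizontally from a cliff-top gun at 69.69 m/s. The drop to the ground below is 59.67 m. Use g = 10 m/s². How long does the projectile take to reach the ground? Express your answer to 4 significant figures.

The horizontal speed doesn't affect the fall. With v_y0 = 0, h = ½ g t².
t = √(2 × 59.67 / 10) = √11.934 = 3.455 s.

3.455 s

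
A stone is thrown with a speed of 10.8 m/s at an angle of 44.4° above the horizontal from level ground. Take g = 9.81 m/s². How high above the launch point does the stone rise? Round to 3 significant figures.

2.91 m

Vertical component of launch velocity: v_y = 10.8 sin 44.4° = 7.556 m/s.
At the highest point the vertical velocity is zero, so v_y² = 2 g h_max.
h_max = (7.556)² / (2 × 9.81) = 57.09 / 19.62 = 2.91 m.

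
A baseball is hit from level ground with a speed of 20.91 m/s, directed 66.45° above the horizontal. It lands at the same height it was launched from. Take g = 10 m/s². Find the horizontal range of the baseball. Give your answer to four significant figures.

For level ground, R = v₀² sin(2θ) / g.
sin(2 × 66.45°) = sin 132.90° = 0.7325.
R = (20.91)² × 0.7325 / 10 = 32.03 m.

32.03 m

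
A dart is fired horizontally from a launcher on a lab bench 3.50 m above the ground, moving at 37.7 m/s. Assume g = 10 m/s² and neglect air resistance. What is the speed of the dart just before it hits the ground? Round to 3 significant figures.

Fall time: t = √(2 × 3.50 / 10) = 0.8367 s.
At impact: v_x = 37.7 m/s (unchanged), v_y = g t = 10 × 0.8367 = 8.367 m/s.
Speed = √(v_x² + v_y²) = √(1421 + 70.01) = 38.6 m/s.

38.6 m/s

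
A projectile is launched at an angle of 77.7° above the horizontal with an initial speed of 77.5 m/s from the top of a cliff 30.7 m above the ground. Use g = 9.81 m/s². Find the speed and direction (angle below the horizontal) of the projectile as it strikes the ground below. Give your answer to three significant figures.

81.3 m/s at 78.3° below the horizontal

v_x = 77.5 cos 77.7° = 16.51 m/s (constant).
|v_y| at impact = √((75.72)² + 2×9.81×30.7) = 79.60 m/s.
Speed = √(16.51² + 79.60²) = 81.3 m/s; angle = arctan(79.60/16.51) = 78.3° below horizontal.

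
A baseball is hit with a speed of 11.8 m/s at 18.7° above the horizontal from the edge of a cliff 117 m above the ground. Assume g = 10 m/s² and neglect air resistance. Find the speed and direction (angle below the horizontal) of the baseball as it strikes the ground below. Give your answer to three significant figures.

v_x = 11.8 cos 18.7° = 11.18 m/s (constant).
|v_y| at impact = √((3.783)² + 2×10×117) = 48.52 m/s.
Speed = √(11.18² + 48.52²) = 49.8 m/s; angle = arctan(48.52/11.18) = 77.0° below horizontal.

49.8 m/s at 77.0° below the horizontal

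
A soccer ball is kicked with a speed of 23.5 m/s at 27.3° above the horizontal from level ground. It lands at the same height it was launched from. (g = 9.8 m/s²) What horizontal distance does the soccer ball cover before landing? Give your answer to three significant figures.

45.9 m

For level ground, R = v₀² sin(2θ) / g.
sin(2 × 27.3°) = sin 54.60° = 0.8151.
R = (23.5)² × 0.8151 / 9.8 = 45.9 m.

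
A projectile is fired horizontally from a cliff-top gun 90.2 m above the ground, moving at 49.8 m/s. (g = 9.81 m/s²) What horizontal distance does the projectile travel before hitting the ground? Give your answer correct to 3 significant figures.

214 m

Initial vertical velocity is zero, so the fall time comes from h = ½ g t²: t = √(2 × 90.2 / 9.81) = 4.288 s.
Horizontal motion is uniform at 49.8 m/s, so x = 49.8 × 4.288 = 214 m.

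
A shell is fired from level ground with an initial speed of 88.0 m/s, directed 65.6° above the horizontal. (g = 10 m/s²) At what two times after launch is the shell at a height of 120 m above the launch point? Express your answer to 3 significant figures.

v_y0 = 88.0 sin 65.6° = 80.14 m/s.
Set y = v_y0 t − ½ g t² = 120: 5.000 t² − 80.14 t + 120 = 0.
t = [80.14 ± √(6422 − 2400)] / 10 = (80.14 ± 63.42) / 10, giving t = 1.67 s or t = 14.4 s.
So the shell is at 120 m at t = 1.67 s (rising) and t = 14.4 s (falling).

1.67 s and 14.4 s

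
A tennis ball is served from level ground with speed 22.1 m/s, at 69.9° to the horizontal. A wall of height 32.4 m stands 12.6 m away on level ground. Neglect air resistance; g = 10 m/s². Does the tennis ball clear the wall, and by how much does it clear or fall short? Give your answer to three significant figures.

No — it falls 11.7 m short of clearing the wall.

v_x = 22.1 cos 69.9° = 7.595 m/s; v_y0 = 22.1 sin 69.9° = 20.75 m/s.
Time to reach the wall: t = 12.6 / 7.595 = 1.659 s.
Height at that point: y = 20.75×1.659 − 5.000×1.659² = 20.66 m.
That is 32.4 − 20.66 = 11.7 m below the top of the wall, so the tennis ball does not clear it.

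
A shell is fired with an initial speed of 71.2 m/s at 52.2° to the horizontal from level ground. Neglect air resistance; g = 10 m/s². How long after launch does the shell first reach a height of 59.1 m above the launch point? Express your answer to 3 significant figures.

v_y0 = 71.2 sin 52.2° = 56.26 m/s.
Set y = v_y0 t − ½ g t² = 59.1: 5.000 t² − 56.26 t + 59.1 = 0.
t = [56.26 ± √(3165 − 1182)] / 10 = (56.26 ± 44.53) / 10, giving t = 1.17 s or t = 10.1 s.
The shell is on the way up at the first time, so t = 1.17 s.

1.17 s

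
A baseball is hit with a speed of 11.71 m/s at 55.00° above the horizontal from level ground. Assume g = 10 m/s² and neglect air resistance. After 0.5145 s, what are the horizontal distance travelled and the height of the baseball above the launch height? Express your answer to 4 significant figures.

v_x = 11.71 cos 55.00° = 6.7166 m/s; v_y0 = 11.71 sin 55.00° = 9.5923 m/s.
x = v_x t = 6.7166 × 0.5145 = 3.456 m.
y = v_y0 t − ½ g t² = 9.5923×0.5145 − 5.000×0.5145² = 3.612 m.

x = 3.456 m, y = 3.612 m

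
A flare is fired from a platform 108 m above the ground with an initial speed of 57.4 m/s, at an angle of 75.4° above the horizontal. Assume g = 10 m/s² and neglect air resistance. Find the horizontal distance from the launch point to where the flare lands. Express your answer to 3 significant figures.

185 m

Components: v_x = 57.4 cos 75.4° = 14.47 m/s, v_y = 57.4 sin 75.4° = 55.55 m/s.
Vertical: 0 = 108 + 55.55 t − ½(10) t² ⇒ 5.000 t² − 55.55 t − 108 = 0.
t = [55.55 + √(3086 + 2160)] / 10.00 = 12.80 s.
Horizontal: R = v_x · t = 14.47 × 12.80 = 185 m.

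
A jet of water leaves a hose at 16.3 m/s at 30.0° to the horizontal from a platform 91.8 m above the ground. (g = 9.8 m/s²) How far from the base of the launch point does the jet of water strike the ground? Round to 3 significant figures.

74.0 m

Components: v_x = 16.3 cos 30.0° = 14.12 m/s, v_y = 16.3 sin 30.0° = 8.150 m/s.
Vertical: 0 = 91.8 + 8.150 t − ½(9.8) t² ⇒ 4.900 t² − 8.150 t − 91.8 = 0.
t = [8.150 + √(66.42 + 1799)] / 9.800 = 5.239 s.
Horizontal: R = v_x · t = 14.12 × 5.239 = 74.0 m.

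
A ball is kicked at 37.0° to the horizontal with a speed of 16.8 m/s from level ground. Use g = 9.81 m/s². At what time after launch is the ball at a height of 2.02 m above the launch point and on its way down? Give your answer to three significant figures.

v_y0 = 16.8 sin 37.0° = 10.11 m/s.
Set y = v_y0 t − ½ g t² = 2.02: 4.905 t² − 10.11 t + 2.02 = 0.
t = [10.11 ± √(102.2 − 39.63)] / 9.81 = (10.11 ± 7.910) / 9.81, giving t = 0.224 s or t = 1.84 s.
On the way down corresponds to the larger root: t = 1.84 s.

1.84 s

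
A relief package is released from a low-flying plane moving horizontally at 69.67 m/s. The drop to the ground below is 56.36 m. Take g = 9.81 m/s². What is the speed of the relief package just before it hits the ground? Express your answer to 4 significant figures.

Fall time: t = √(2 × 56.36 / 9.81) = 3.3897 s.
At impact: v_x = 69.67 m/s (unchanged), v_y = g t = 9.81 × 3.3897 = 33.253 m/s.
Speed = √(v_x² + v_y²) = √(4853.9 + 1105.8) = 77.20 m/s.

77.20 m/s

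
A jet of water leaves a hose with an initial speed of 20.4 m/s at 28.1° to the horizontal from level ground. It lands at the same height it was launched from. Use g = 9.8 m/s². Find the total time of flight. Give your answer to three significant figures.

Vertical component: v_y = 20.4 sin 28.1° = 9.609 m/s.
For a projectile landing at launch height, time of flight is t = 2 v_y / g = 2 × 9.609 / 9.8 = 1.96 s.

1.96 s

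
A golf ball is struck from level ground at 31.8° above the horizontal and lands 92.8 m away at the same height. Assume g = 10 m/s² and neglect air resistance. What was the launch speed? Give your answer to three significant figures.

32.2 m/s

On level ground, R = v₀² sin(2θ) / g, so v₀ = √(R g / sin 2θ).
sin(2 × 31.8°) = 0.8957.
v₀ = √(92.8 × 10 / 0.8957) = √1036 = 32.2 m/s.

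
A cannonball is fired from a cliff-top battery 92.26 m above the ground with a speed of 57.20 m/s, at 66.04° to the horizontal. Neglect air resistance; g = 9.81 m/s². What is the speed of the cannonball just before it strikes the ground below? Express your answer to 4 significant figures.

v_x = 57.20 cos 66.04° = 23.229 m/s is unchanged throughout.
For the vertical component, v_y² = v_y0² + 2 g h = (52.271)² + 2×9.81×92.26 = 4542.4, so |v_y| = 67.397 m/s.
Impact speed = √(v_x² + v_y²) = √(539.59 + 4542.4) = 71.29 m/s.

71.29 m/s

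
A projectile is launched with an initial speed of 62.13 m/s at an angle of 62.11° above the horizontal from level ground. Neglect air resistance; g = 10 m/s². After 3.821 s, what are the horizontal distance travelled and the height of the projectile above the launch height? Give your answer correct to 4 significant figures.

x = 111.0 m, y = 136.8 m

v_x = 62.13 cos 62.11° = 29.063 m/s; v_y0 = 62.13 sin 62.11° = 54.913 m/s.
x = v_x t = 29.063 × 3.821 = 111.0 m.
y = v_y0 t − ½ g t² = 54.913×3.821 − 5.000×3.821² = 136.8 m.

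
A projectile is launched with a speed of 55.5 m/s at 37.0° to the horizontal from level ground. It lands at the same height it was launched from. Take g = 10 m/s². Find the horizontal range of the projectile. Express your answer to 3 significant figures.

For level ground, R = v₀² sin(2θ) / g.
sin(2 × 37.0°) = sin 74.00° = 0.9613.
R = (55.5)² × 0.9613 / 10 = 296 m.

296 m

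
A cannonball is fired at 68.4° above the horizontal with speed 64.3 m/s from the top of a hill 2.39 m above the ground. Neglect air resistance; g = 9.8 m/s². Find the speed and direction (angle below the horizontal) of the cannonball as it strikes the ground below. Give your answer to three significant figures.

64.7 m/s at 68.5° below the horizontal

v_x = 64.3 cos 68.4° = 23.67 m/s (constant).
|v_y| at impact = √((59.78)² + 2×9.8×2.39) = 60.17 m/s.
Speed = √(23.67² + 60.17²) = 64.7 m/s; angle = arctan(60.17/23.67) = 68.5° below horizontal.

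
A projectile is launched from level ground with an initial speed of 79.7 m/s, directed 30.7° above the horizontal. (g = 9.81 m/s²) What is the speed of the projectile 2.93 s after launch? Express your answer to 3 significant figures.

69.6 m/s

v_x = 79.7 cos 30.7° = 68.53 m/s (constant).
v_y(t) = 79.7 sin 30.7° − g t = 40.69 − 9.81 × 2.93 = 11.95 m/s.
Speed = √(v_x² + v_y²) = √(4696 + 142.8) = 69.6 m/s.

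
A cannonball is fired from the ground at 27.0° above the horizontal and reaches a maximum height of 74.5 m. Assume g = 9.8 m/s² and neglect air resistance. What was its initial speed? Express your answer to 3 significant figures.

At maximum height v_y = 0, so (v₀ sin θ)² = 2 g H.
v₀ sin 27.0° = √(2 × 9.8 × 74.5) = 38.21 m/s.
v₀ = 38.21 / sin 27.0° = 38.21 / 0.4540 = 84.2 m/s.

84.2 m/s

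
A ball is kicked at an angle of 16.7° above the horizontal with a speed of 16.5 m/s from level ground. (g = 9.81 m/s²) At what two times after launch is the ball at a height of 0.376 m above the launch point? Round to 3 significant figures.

v_y0 = 16.5 sin 16.7° = 4.741 m/s.
Set y = v_y0 t − ½ g t² = 0.376: 4.905 t² − 4.741 t + 0.376 = 0.
t = [4.741 ± √(22.48 − 7.377)] / 9.81 = (4.741 ± 3.886) / 9.81, giving t = 0.0872 s or t = 0.879 s.
So the ball is at 0.376 m at t = 0.0872 s (rising) and t = 0.879 s (falling).

0.0872 s and 0.879 s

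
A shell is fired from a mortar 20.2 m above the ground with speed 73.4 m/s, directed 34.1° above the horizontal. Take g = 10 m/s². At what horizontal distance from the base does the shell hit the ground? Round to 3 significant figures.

528 m

Components: v_x = 73.4 cos 34.1° = 60.78 m/s, v_y = 73.4 sin 34.1° = 41.15 m/s.
Vertical: 0 = 20.2 + 41.15 t − ½(10) t² ⇒ 5.000 t² − 41.15 t − 20.2 = 0.
t = [41.15 + √(1693 + 404.0)] / 10.00 = 8.694 s.
Horizontal: R = v_x · t = 60.78 × 8.694 = 528 m.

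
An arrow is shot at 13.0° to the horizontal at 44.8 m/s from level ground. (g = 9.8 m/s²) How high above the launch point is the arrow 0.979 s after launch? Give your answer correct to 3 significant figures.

v_y0 = 44.8 sin 13.0° = 10.08 m/s.
y(t) = v_y0 t − ½ g t² = 10.08×0.979 − 4.900×0.979² = 5.17 m.

5.17 m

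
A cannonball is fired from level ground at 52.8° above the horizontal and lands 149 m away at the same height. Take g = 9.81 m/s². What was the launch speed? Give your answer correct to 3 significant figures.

39.0 m/s

On level ground, R = v₀² sin(2θ) / g, so v₀ = √(R g / sin 2θ).
sin(2 × 52.8°) = 0.9632.
v₀ = √(149 × 9.81 / 0.9632) = √1518 = 39.0 m/s.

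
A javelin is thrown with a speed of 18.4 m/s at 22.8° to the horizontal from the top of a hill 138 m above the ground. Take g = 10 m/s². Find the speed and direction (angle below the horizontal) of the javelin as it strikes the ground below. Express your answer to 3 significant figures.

55.7 m/s at 72.3° below the horizontal

v_x = 18.4 cos 22.8° = 16.96 m/s (constant).
|v_y| at impact = √((7.130)² + 2×10×138) = 53.02 m/s.
Speed = √(16.96² + 53.02²) = 55.7 m/s; angle = arctan(53.02/16.96) = 72.3° below horizontal.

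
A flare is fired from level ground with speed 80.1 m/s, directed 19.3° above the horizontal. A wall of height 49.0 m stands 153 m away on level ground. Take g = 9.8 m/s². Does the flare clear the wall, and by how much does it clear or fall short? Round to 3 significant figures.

v_x = 80.1 cos 19.3° = 75.60 m/s; v_y0 = 80.1 sin 19.3° = 26.47 m/s.
Time to reach the wall: t = 153 / 75.60 = 2.024 s.
Height at that point: y = 26.47×2.024 − 4.900×2.024² = 33.50 m.
That is 49.0 − 33.50 = 15.5 m below the top of the wall, so the flare does not clear it.

No — it falls 15.5 m short of clearing the wall.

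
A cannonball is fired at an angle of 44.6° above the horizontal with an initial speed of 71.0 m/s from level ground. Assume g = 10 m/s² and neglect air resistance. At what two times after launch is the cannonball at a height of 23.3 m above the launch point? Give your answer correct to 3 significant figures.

v_y0 = 71.0 sin 44.6° = 49.85 m/s.
Set y = v_y0 t − ½ g t² = 23.3: 5.000 t² − 49.85 t + 23.3 = 0.
t = [49.85 ± √(2485 − 466.0)] / 10 = (49.85 ± 44.93) / 10, giving t = 0.492 s or t = 9.48 s.
So the cannonball is at 23.3 m at t = 0.492 s (rising) and t = 9.48 s (falling).

0.492 s and 9.48 s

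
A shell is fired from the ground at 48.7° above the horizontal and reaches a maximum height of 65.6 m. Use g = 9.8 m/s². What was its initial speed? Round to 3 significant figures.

At maximum height v_y = 0, so (v₀ sin θ)² = 2 g H.
v₀ sin 48.7° = √(2 × 9.8 × 65.6) = 35.86 m/s.
v₀ = 35.86 / sin 48.7° = 35.86 / 0.7513 = 47.7 m/s.

47.7 m/s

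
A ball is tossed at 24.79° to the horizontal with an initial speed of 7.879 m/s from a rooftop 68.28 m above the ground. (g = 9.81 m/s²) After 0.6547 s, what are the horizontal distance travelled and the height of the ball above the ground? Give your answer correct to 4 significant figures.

x = 4.683 m, y = 68.34 m

v_x = 7.879 cos 24.79° = 7.1530 m/s; v_y0 = 7.879 sin 24.79° = 3.3036 m/s.
x = v_x t = 7.1530 × 0.6547 = 4.683 m.
y = 68.28 + v_y0 t − ½ g t² = 68.34 m.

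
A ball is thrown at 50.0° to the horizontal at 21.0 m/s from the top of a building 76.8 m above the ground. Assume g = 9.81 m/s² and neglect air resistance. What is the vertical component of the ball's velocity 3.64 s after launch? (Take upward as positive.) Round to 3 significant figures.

Initial vertical component: v_y0 = 21.0 sin 50.0° = 16.09 m/s.
v_y(t) = v_y0 − g t = 16.09 − 9.81 × 3.64 = -19.6 m/s.

-19.6 m/s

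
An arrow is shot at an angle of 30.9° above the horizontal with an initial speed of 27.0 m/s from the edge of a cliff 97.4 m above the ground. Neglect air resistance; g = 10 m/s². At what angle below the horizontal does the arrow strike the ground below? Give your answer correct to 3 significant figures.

v_x = 27.0 cos 30.9° = 23.17 m/s.
At impact |v_y| = √(v_y0² + 2 g h) = √(13.87² + 2×10×97.4) = 46.26 m/s.
Angle below horizontal = arctan(|v_y| / v_x) = arctan(46.26 / 23.17) = 63.4°.

63.4°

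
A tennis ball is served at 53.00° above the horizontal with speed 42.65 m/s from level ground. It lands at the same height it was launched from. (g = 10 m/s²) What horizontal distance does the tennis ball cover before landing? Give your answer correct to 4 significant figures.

174.9 m

For level ground, R = v₀² sin(2θ) / g.
sin(2 × 53.00°) = sin 106.00° = 0.9613.
R = (42.65)² × 0.9613 / 10 = 174.9 m.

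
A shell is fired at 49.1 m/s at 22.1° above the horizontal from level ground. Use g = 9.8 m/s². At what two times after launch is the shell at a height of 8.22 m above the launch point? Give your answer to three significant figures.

v_y0 = 49.1 sin 22.1° = 18.47 m/s.
Set y = v_y0 t − ½ g t² = 8.22: 4.900 t² − 18.47 t + 8.22 = 0.
t = [18.47 ± √(341.1 − 161.1)] / 9.8 = (18.47 ± 13.42) / 9.8, giving t = 0.515 s or t = 3.25 s.
So the shell is at 8.22 m at t = 0.515 s (rising) and t = 3.25 s (falling).

0.515 s and 3.25 s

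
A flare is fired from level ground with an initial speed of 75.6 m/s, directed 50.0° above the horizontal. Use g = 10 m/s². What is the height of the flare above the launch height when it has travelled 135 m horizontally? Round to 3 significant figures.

122 m

v_x = 75.6 cos 50.0° = 48.59 m/s, v_y0 = 75.6 sin 50.0° = 57.91 m/s.
Time to reach x = 135 m: t = x / v_x = 135 / 48.59 = 2.778 s.
y = v_y0 t − ½ g t² = 57.91×2.778 − 5.000×2.778² = 122 m.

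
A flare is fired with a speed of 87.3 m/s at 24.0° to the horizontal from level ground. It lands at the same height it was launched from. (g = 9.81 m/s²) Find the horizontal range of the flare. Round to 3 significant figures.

Components: v_x = 87.3 cos 24.0° = 79.75 m/s, v_y = 87.3 sin 24.0° = 35.51 m/s.
Time of flight (same landing height): t = 2 v_y / g = 2 × 35.51 / 9.81 = 7.240 s.
Range: R = v_x · t = 79.75 × 7.240 = 577 m.

577 m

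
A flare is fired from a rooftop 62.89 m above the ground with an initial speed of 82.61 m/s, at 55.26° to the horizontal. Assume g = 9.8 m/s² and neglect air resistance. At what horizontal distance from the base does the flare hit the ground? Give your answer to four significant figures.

693.2 m

Components: v_x = 82.61 cos 55.26° = 47.076 m/s, v_y = 82.61 sin 55.26° = 67.884 m/s.
Vertical: 0 = 62.89 + 67.884 t − ½(9.8) t² ⇒ 4.900 t² − 67.884 t − 62.89 = 0.
t = [67.884 + √(4608.2 + 1232.6)] / 9.800 = 14.725 s.
Horizontal: R = v_x · t = 47.076 × 14.725 = 693.2 m.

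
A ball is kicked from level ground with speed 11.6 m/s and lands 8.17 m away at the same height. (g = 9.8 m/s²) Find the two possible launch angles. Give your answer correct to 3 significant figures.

Level-ground range: R = v₀² sin(2θ)/g ⇒ sin 2θ = R g / v₀² = 8.17×9.8/11.6² = 0.5950.
2θ = arcsin(0.5950) = 36.51° or 180° − 36.51° = 143.49°.
So θ = 18.3° or θ = 71.7°.

18.3° and 71.7°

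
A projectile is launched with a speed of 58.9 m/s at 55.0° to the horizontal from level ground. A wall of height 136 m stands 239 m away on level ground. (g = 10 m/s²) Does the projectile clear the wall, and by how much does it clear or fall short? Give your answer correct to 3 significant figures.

No — it falls 44.9 m short of clearing the wall.

v_x = 58.9 cos 55.0° = 33.78 m/s; v_y0 = 58.9 sin 55.0° = 48.25 m/s.
Time to reach the wall: t = 239 / 33.78 = 7.075 s.
Height at that point: y = 48.25×7.075 − 5.000×7.075² = 91.09 m.
That is 136 − 91.09 = 44.9 m below the top of the wall, so the projectile does not clear it.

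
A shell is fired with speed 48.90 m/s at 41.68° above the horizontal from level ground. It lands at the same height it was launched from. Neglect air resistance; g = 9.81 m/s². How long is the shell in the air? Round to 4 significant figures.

6.629 s

Vertical component: v_y = 48.90 sin 41.68° = 32.517 m/s.
For a projectile landing at launch height, time of flight is t = 2 v_y / g = 2 × 32.517 / 9.81 = 6.629 s.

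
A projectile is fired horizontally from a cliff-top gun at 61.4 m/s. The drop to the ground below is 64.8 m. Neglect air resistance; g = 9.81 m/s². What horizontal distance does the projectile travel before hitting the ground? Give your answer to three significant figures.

223 m

Initial vertical velocity is zero, so the fall time comes from h = ½ g t²: t = √(2 × 64.8 / 9.81) = 3.635 s.
Horizontal motion is uniform at 61.4 m/s, so x = 61.4 × 3.635 = 223 m.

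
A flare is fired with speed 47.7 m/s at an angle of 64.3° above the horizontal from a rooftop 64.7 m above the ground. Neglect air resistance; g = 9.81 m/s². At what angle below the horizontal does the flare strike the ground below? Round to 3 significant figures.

69.7°

v_x = 47.7 cos 64.3° = 20.69 m/s.
At impact |v_y| = √(v_y0² + 2 g h) = √(42.98² + 2×9.81×64.7) = 55.83 m/s.
Angle below horizontal = arctan(|v_y| / v_x) = arctan(55.83 / 20.69) = 69.7°.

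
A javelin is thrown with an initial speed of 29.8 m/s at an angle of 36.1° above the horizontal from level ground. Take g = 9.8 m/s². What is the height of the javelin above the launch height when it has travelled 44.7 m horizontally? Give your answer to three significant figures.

15.7 m

v_x = 29.8 cos 36.1° = 24.08 m/s, v_y0 = 29.8 sin 36.1° = 17.56 m/s.
Time to reach x = 44.7 m: t = x / v_x = 44.7 / 24.08 = 1.856 s.
y = v_y0 t − ½ g t² = 17.56×1.856 − 4.900×1.856² = 15.7 m.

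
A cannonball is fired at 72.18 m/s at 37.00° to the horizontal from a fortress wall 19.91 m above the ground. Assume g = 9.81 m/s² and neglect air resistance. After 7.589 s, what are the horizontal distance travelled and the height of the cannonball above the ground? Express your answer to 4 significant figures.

v_x = 72.18 cos 37.00° = 57.646 m/s; v_y0 = 72.18 sin 37.00° = 43.439 m/s.
x = v_x t = 57.646 × 7.589 = 437.5 m.
y = 19.91 + v_y0 t − ½ g t² = 67.08 m.

x = 437.5 m, y = 67.08 m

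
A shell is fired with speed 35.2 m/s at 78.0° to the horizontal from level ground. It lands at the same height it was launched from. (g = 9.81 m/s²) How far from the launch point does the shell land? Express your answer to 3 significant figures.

Components: v_x = 35.2 cos 78.0° = 7.318 m/s, v_y = 35.2 sin 78.0° = 34.43 m/s.
Time of flight (same landing height): t = 2 v_y / g = 2 × 34.43 / 9.81 = 7.019 s.
Range: R = v_x · t = 7.318 × 7.019 = 51.4 m.

51.4 m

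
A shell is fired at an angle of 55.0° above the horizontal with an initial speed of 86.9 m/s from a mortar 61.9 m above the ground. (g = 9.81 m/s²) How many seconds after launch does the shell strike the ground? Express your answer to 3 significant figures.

15.3 s

Vertical component: v_y = 86.9 sin 55.0° = 71.18 m/s.
Taking up as positive with launch at y = 61.9 m, landing at y = 0: 0 = 61.9 + 71.18 t − ½(9.81) t².
Solving 4.905 t² − 71.18 t − 61.9 = 0 gives t = [71.18 + √(71.18² + 4·4.905·61.9)] / 9.810 = 15.3 s.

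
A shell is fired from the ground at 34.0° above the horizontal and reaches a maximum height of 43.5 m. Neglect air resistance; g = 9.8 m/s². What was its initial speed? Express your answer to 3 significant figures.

At maximum height v_y = 0, so (v₀ sin θ)² = 2 g H.
v₀ sin 34.0° = √(2 × 9.8 × 43.5) = 29.20 m/s.
v₀ = 29.20 / sin 34.0° = 29.20 / 0.5592 = 52.2 m/s.

52.2 m/s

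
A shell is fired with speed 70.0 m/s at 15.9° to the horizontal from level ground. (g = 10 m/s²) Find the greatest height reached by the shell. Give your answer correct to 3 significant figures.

Vertical component of launch velocity: v_y = 70.0 sin 15.9° = 19.18 m/s.
At the highest point the vertical velocity is zero, so v_y² = 2 g h_max.
h_max = (19.18)² / (2 × 10) = 367.9 / 20.00 = 18.4 m.

18.4 m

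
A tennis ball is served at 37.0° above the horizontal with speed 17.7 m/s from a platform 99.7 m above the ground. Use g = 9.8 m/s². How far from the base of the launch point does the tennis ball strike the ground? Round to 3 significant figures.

81.0 m

Components: v_x = 17.7 cos 37.0° = 14.14 m/s, v_y = 17.7 sin 37.0° = 10.65 m/s.
Vertical: 0 = 99.7 + 10.65 t − ½(9.8) t² ⇒ 4.900 t² − 10.65 t − 99.7 = 0.
t = [10.65 + √(113.4 + 1954)] / 9.800 = 5.726 s.
Horizontal: R = v_x · t = 14.14 × 5.726 = 81.0 m.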